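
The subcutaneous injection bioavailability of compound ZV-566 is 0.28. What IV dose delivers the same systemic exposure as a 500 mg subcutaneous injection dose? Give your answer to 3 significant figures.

Systemic exposure from an extravascular dose = F × D_ev, so the equivalent IV dose is F × D_ev.
D_iv = F × D_ev = 0.28 × 500 = 140 mg

D_iv = 140 mg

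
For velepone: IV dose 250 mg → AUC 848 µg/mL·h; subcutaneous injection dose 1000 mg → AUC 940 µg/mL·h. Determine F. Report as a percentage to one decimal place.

F = (AUC_ev / D_ev) / (AUC_iv / D_iv)
  = (940/1000) / (848/250)
  = 0.94 / 3.392 = 0.2771
  = 27.71%

F = 27.7%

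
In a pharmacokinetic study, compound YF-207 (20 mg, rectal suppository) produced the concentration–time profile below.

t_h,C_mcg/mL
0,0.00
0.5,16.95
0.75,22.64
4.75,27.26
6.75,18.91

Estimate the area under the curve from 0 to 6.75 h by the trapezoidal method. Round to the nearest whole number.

AUC = 155 mcg/mL·h

Trapezoidal AUC_0→6.75:
  [0→0.5]: (0.00+16.95)/2 × 0.5 = 4.2375
  [0.5→0.75]: (16.95+22.64)/2 × 0.25 = 4.94875
  [0.75→4.75]: (22.64+27.26)/2 × 4 = 99.8
  [4.75→6.75]: (27.26+18.91)/2 × 2 = 46.17
  Sum = 155.15625 mcg/mL·h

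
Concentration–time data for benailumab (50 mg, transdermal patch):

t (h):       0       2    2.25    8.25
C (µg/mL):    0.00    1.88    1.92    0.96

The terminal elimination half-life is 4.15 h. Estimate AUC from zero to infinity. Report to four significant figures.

AUC = 16.74 µg/mL·h

Trapezoidal AUC_0→8.25:
  [0→2]: (0.00+1.88)/2 × 2 = 1.88
  [2→2.25]: (1.88+1.92)/2 × 0.25 = 0.475
  [2.25→8.25]: (1.92+0.96)/2 × 6 = 8.64
  Sum = 10.995 µg/mL·h
k_e = ln2 / t½ = 0.693147 / 4.15 = 0.1670 h^-1
Extrapolated tail: C_last / k_e = 0.96 / 0.167 = 5.749
AUC_0→∞ = 10.995 + 5.749 = 16.744 µg/mL·h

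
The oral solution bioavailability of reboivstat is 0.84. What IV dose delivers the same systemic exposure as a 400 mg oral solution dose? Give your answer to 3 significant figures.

Systemic exposure from an extravascular dose = F × D_ev, so the equivalent IV dose is F × D_ev.
D_iv = F × D_ev = 0.84 × 400 = 336 mg

D_iv = 336 mg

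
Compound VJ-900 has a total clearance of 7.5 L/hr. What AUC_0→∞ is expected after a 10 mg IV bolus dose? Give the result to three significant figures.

AUC_0→∞ = Dose_iv / CL
        = 10 / 7.5 = 1.33333 mg/L·hr

AUC = 1.33 mg/L·hr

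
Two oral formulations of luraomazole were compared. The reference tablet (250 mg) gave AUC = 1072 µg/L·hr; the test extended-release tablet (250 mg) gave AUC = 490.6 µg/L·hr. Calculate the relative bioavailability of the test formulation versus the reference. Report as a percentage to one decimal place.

F_rel = 45.8%

F_rel = (AUC_test/D_test) / (AUC_ref/D_ref)
      = (490.6/250) / (1072/250)
      = 1.9624 / 4.288 = 0.4576 = 45.76%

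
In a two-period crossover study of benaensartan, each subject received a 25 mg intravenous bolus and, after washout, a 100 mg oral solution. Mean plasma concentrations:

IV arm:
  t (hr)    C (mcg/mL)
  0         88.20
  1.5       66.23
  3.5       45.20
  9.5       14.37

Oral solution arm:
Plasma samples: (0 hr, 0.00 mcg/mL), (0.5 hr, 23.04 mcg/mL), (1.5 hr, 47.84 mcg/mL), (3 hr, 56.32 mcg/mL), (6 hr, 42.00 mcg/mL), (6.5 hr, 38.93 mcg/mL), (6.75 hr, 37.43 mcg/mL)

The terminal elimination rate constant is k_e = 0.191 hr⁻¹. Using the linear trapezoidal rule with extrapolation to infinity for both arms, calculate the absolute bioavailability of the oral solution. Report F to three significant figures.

F = 0.256

Trapezoidal AUC_0→9.5 (IV):
  [0→1.5]: (88.20+66.23)/2 × 1.5 = 115.8225
  [1.5→3.5]: (66.23+45.20)/2 × 2 = 111.43
  [3.5→9.5]: (45.20+14.37)/2 × 6 = 178.71
  Sum = 405.9625 mcg/mL·hr
IV tail: 14.37/0.191 = 75.236; AUC_iv,0→∞ = 405.9625 + 75.236 = 481.1985 mcg/mL·hr
Trapezoidal AUC_0→6.75 (oral solution):
  [0→0.5]: (0.00+23.04)/2 × 0.5 = 5.76
  [0.5→1.5]: (23.04+47.84)/2 × 1 = 35.44
  [1.5→3]: (47.84+56.32)/2 × 1.5 = 78.12
  [3→6]: (56.32+42.00)/2 × 3 = 147.48
  [6→6.5]: (42.00+38.93)/2 × 0.5 = 20.2325
  [6.5→6.75]: (38.93+37.43)/2 × 0.25 = 9.545
  Sum = 296.5775 mcg/mL·hr
oral solution tail: 37.43/0.191 = 195.969; AUC_ev,0→∞ = 296.5775 + 195.969 = 492.5465 mcg/mL·hr
F = (AUC_ev/D_ev)/(AUC_iv/D_iv) = (492.5465/100)/(481.1985/25) = 4.925465/19.24794 = 0.2559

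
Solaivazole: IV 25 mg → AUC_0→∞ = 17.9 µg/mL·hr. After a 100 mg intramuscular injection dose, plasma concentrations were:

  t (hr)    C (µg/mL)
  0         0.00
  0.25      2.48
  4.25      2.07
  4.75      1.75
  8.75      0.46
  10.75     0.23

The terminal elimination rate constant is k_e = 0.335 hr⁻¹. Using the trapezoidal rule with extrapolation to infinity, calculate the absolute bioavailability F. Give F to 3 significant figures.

Trapezoidal AUC_0→10.75 (intramuscular injection):
  [0→0.25]: (0.00+2.48)/2 × 0.25 = 0.31
  [0.25→4.25]: (2.48+2.07)/2 × 4 = 9.1
  [4.25→4.75]: (2.07+1.75)/2 × 0.5 = 0.955
  [4.75→8.75]: (1.75+0.46)/2 × 4 = 4.42
  [8.75→10.75]: (0.46+0.23)/2 × 2 = 0.69
  Sum = 15.475 µg/mL·hr
Tail: C_last/k_e = 0.23/0.335 = 0.687
AUC_0→∞ (intramuscular injection) = 15.475 + 0.687 = 16.162 µg/mL·hr
F = (AUC_ev/D_ev)/(AUC_iv/D_iv) = (16.162/100)/(17.9/25) = 0.16162/0.716 = 0.2257

F = 0.226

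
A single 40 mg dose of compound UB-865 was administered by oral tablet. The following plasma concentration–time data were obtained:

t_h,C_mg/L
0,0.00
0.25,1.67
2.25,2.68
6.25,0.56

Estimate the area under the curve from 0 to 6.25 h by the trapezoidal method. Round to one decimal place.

Trapezoidal AUC_0→6.25:
  [0→0.25]: (0.00+1.67)/2 × 0.25 = 0.20875
  [0.25→2.25]: (1.67+2.68)/2 × 2 = 4.35
  [2.25→6.25]: (2.68+0.56)/2 × 4 = 6.48
  Sum = 11.03875 mg/L·h

AUC = 11.0 mg/L·h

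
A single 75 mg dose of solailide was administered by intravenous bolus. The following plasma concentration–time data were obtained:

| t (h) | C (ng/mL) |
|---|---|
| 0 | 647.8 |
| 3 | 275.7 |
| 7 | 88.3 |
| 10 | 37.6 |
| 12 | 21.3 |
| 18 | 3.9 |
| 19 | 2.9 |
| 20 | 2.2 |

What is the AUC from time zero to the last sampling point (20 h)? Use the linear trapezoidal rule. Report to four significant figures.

Trapezoidal AUC_0→20:
  [0→3]: (647.8+275.7)/2 × 3 = 1385.25
  [3→7]: (275.7+88.3)/2 × 4 = 728.0
  [7→10]: (88.3+37.6)/2 × 3 = 188.85
  [10→12]: (37.6+21.3)/2 × 2 = 58.9
  [12→18]: (21.3+3.9)/2 × 6 = 75.6
  [18→19]: (3.9+2.9)/2 × 1 = 3.4
  [19→20]: (2.9+2.2)/2 × 1 = 2.55
  Sum = 2442.55 ng/mL·h

AUC = 2443 ng/mL·h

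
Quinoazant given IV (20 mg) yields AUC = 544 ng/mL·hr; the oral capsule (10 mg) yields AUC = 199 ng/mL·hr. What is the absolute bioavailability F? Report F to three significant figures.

F = (AUC_ev / D_ev) / (AUC_iv / D_iv)
  = (199/10) / (544/20)
  = 19.9 / 27.2 = 0.7316

F = 0.732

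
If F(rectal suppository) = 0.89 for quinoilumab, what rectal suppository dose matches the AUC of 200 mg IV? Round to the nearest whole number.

D_rectal = 225 mg

For equal systemic exposure: F × D_ev = D_iv
D_ev = D_iv / F = 200 / 0.89 = 224.719 mg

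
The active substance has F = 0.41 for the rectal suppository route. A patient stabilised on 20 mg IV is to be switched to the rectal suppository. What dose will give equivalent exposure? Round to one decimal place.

For equal systemic exposure: F × D_ev = D_iv
D_ev = D_iv / F = 20 / 0.41 = 48.7805 mg

D_rectal = 48.8 mg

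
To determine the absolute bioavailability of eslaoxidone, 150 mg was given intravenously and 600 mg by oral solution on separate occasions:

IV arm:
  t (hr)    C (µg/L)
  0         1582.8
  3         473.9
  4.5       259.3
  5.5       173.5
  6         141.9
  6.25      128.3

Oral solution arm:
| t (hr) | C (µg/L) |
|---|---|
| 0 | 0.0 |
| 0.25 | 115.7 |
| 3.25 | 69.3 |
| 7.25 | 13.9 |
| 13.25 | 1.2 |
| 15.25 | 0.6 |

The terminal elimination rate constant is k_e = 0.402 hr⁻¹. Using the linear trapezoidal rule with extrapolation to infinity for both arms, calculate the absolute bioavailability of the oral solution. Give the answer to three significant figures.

F = 0.0296

Trapezoidal AUC_0→6.25 (IV):
  [0→3]: (1582.8+473.9)/2 × 3 = 3085.05
  [3→4.5]: (473.9+259.3)/2 × 1.5 = 549.9
  [4.5→5.5]: (259.3+173.5)/2 × 1 = 216.4
  [5.5→6]: (173.5+141.9)/2 × 0.5 = 78.85
  [6→6.25]: (141.9+128.3)/2 × 0.25 = 33.775
  Sum = 3963.975 µg/L·hr
IV tail: 128.3/0.402 = 319.154; AUC_iv,0→∞ = 3963.975 + 319.154 = 4283.129 µg/L·hr
Trapezoidal AUC_0→15.25 (oral solution):
  [0→0.25]: (0.0+115.7)/2 × 0.25 = 14.4625
  [0.25→3.25]: (115.7+69.3)/2 × 3 = 277.5
  [3.25→7.25]: (69.3+13.9)/2 × 4 = 166.4
  [7.25→13.25]: (13.9+1.2)/2 × 6 = 45.3
  [13.25→15.25]: (1.2+0.6)/2 × 2 = 1.8
  Sum = 505.4625 µg/L·hr
oral solution tail: 0.6/0.402 = 1.493; AUC_ev,0→∞ = 505.4625 + 1.493 = 506.9555 µg/L·hr
F = (AUC_ev/D_ev)/(AUC_iv/D_iv) = (506.9555/600)/(4283.129/150) = 0.844926/28.5542 = 0.0296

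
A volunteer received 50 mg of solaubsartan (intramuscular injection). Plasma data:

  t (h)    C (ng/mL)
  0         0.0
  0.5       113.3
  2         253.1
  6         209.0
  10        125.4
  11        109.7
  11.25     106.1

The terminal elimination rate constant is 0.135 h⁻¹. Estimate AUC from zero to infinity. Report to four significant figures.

Trapezoidal AUC_0→11.25:
  [0→0.5]: (0.0+113.3)/2 × 0.5 = 28.325
  [0.5→2]: (113.3+253.1)/2 × 1.5 = 274.8
  [2→6]: (253.1+209.0)/2 × 4 = 924.2
  [6→10]: (209.0+125.4)/2 × 4 = 668.8
  [10→11]: (125.4+109.7)/2 × 1 = 117.55
  [11→11.25]: (109.7+106.1)/2 × 0.25 = 26.975
  Sum = 2040.65 ng/mL·h
Extrapolated tail: C_last / k_e = 106.1 / 0.135 = 785.926
AUC_0→∞ = 2040.65 + 785.926 = 2826.576 ng/mL·h

AUC = 2827 ng/mL·h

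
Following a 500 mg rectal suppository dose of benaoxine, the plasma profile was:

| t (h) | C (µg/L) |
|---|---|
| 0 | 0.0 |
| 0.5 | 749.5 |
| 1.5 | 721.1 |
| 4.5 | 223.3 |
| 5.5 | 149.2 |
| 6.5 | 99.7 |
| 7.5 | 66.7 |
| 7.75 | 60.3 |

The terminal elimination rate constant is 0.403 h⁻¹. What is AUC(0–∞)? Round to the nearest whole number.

Trapezoidal AUC_0→7.75:
  [0→0.5]: (0.0+749.5)/2 × 0.5 = 187.375
  [0.5→1.5]: (749.5+721.1)/2 × 1 = 735.3
  [1.5→4.5]: (721.1+223.3)/2 × 3 = 1416.6
  [4.5→5.5]: (223.3+149.2)/2 × 1 = 186.25
  [5.5→6.5]: (149.2+99.7)/2 × 1 = 124.45
  [6.5→7.5]: (99.7+66.7)/2 × 1 = 83.2
  [7.5→7.75]: (66.7+60.3)/2 × 0.25 = 15.875
  Sum = 2749.05 µg/L·h
Extrapolated tail: C_last / k_e = 60.3 / 0.403 = 149.628
AUC_0→∞ = 2749.05 + 149.628 = 2898.678 µg/L·h

AUC = 2899 µg/L·h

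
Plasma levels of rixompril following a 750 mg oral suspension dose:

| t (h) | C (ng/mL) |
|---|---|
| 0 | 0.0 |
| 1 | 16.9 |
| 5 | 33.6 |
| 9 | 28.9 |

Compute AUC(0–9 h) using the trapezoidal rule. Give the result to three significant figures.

AUC = 234 ng/mL·h

Trapezoidal AUC_0→9:
  [0→1]: (0.0+16.9)/2 × 1 = 8.45
  [1→5]: (16.9+33.6)/2 × 4 = 101.0
  [5→9]: (33.6+28.9)/2 × 4 = 125.0
  Sum = 234.45 ng/mL·h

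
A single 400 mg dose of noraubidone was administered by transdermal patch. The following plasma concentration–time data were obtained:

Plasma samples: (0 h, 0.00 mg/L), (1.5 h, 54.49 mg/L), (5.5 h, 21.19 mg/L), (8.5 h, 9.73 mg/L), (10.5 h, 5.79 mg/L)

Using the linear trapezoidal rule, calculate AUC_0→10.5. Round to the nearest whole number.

Trapezoidal AUC_0→10.5:
  [0→1.5]: (0.00+54.49)/2 × 1.5 = 40.8675
  [1.5→5.5]: (54.49+21.19)/2 × 4 = 151.36
  [5.5→8.5]: (21.19+9.73)/2 × 3 = 46.38
  [8.5→10.5]: (9.73+5.79)/2 × 2 = 15.52
  Sum = 254.1275 mg/L·h

AUC = 254 mg/L·h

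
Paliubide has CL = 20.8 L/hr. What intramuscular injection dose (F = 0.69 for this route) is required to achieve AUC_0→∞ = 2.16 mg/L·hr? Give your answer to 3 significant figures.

Dose = CL × AUC_0→∞ / F
     = 20.8 × 2.16 / 0.69 = 65.113 mg

Dose = 65.1 mg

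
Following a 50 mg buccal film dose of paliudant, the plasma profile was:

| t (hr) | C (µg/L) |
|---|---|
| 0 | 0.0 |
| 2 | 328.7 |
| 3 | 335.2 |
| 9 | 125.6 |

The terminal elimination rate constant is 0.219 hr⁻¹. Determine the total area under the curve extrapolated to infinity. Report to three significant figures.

Trapezoidal AUC_0→9:
  [0→2]: (0.0+328.7)/2 × 2 = 328.7
  [2→3]: (328.7+335.2)/2 × 1 = 331.95
  [3→9]: (335.2+125.6)/2 × 6 = 1382.4
  Sum = 2043.05 µg/L·hr
Extrapolated tail: C_last / k_e = 125.6 / 0.219 = 573.516
AUC_0→∞ = 2043.05 + 573.516 = 2616.566 µg/L·hr

AUC = 2620 µg/L·hr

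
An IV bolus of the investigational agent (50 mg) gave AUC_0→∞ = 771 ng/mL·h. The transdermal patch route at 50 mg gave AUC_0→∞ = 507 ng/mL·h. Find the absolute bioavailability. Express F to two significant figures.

F = 0.66

F = (AUC_ev / D_ev) / (AUC_iv / D_iv)
  = (507/50) / (771/50)
  = 10.14 / 15.42 = 0.6576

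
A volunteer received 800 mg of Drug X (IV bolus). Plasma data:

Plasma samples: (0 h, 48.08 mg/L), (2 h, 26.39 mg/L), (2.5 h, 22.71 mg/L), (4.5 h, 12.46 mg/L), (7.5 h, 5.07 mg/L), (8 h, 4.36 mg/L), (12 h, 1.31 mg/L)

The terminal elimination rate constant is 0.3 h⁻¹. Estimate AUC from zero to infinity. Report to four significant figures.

AUC = 166.3 mg/L·h

Trapezoidal AUC_0→12:
  [0→2]: (48.08+26.39)/2 × 2 = 74.47
  [2→2.5]: (26.39+22.71)/2 × 0.5 = 12.275
  [2.5→4.5]: (22.71+12.46)/2 × 2 = 35.17
  [4.5→7.5]: (12.46+5.07)/2 × 3 = 26.295
  [7.5→8]: (5.07+4.36)/2 × 0.5 = 2.3575
  [8→12]: (4.36+1.31)/2 × 4 = 11.34
  Sum = 161.9075 mg/L·h
Extrapolated tail: C_last / k_e = 1.31 / 0.3 = 4.367
AUC_0→∞ = 161.9075 + 4.367 = 166.2745 mg/L·h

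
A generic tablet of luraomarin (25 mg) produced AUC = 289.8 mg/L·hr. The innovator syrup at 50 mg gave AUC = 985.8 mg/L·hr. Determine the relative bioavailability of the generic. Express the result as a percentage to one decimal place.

F_rel = 58.8%

F_rel = (AUC_test/D_test) / (AUC_ref/D_ref)
      = (289.8/25) / (985.8/50)
      = 11.592 / 19.716 = 0.5879 = 58.79%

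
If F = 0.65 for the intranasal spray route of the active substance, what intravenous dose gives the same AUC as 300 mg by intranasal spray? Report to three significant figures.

Systemic exposure from an extravascular dose = F × D_ev, so the equivalent IV dose is F × D_ev.
D_iv = F × D_ev = 0.65 × 300 = 195 mg

D_iv = 195 mg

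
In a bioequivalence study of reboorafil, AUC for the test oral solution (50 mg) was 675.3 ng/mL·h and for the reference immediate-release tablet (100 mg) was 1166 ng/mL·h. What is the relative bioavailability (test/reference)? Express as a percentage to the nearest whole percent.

F_rel = 116%

F_rel = (AUC_test/D_test) / (AUC_ref/D_ref)
      = (675.3/50) / (1166/100)
      = 13.506 / 11.66 = 1.1583 = 115.83%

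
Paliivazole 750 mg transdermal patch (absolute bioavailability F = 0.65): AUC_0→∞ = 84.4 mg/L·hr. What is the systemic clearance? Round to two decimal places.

CL = 5.78 L/hr

CL = F × Dose / AUC_0→∞
   = 0.65 × 750 / 84.4 = 5.77607 L/hr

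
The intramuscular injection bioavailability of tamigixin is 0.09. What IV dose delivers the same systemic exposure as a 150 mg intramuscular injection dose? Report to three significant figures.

Systemic exposure from an extravascular dose = F × D_ev, so the equivalent IV dose is F × D_ev.
D_iv = F × D_ev = 0.09 × 150 = 13.5 mg

D_iv = 13.5 mg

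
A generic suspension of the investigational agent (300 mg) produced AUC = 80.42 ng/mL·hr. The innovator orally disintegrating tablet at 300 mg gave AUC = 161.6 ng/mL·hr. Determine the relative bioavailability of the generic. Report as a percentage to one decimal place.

F_rel = 49.8%

F_rel = (AUC_test/D_test) / (AUC_ref/D_ref)
      = (80.42/300) / (161.6/300)
      = 0.268067 / 0.538667 = 0.4976 = 49.76%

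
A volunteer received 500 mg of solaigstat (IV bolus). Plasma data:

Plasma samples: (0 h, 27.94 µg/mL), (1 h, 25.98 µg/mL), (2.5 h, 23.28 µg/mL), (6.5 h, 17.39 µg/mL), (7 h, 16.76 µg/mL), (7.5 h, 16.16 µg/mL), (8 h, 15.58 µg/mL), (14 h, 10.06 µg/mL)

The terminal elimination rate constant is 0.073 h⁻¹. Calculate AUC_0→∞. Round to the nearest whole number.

AUC = 385 µg/mL·h

Trapezoidal AUC_0→14:
  [0→1]: (27.94+25.98)/2 × 1 = 26.96
  [1→2.5]: (25.98+23.28)/2 × 1.5 = 36.945
  [2.5→6.5]: (23.28+17.39)/2 × 4 = 81.34
  [6.5→7]: (17.39+16.76)/2 × 0.5 = 8.5375
  [7→7.5]: (16.76+16.16)/2 × 0.5 = 8.23
  [7.5→8]: (16.16+15.58)/2 × 0.5 = 7.935
  [8→14]: (15.58+10.06)/2 × 6 = 76.92
  Sum = 246.8675 µg/mL·h
Extrapolated tail: C_last / k_e = 10.06 / 0.073 = 137.808
AUC_0→∞ = 246.8675 + 137.808 = 384.6755 µg/mL·h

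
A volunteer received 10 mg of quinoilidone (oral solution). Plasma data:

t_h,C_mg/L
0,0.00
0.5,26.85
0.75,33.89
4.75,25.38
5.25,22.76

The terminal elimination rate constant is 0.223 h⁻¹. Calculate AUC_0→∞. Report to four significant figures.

Trapezoidal AUC_0→5.25:
  [0→0.5]: (0.00+26.85)/2 × 0.5 = 6.7125
  [0.5→0.75]: (26.85+33.89)/2 × 0.25 = 7.5925
  [0.75→4.75]: (33.89+25.38)/2 × 4 = 118.54
  [4.75→5.25]: (25.38+22.76)/2 × 0.5 = 12.035
  Sum = 144.88 mg/L·h
Extrapolated tail: C_last / k_e = 22.76 / 0.223 = 102.063
AUC_0→∞ = 144.88 + 102.063 = 246.943 mg/L·h

AUC = 246.9 mg/L·h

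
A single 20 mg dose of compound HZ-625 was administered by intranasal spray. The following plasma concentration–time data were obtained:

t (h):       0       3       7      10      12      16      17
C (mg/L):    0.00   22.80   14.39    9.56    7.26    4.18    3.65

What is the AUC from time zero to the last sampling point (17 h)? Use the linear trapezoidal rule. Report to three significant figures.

AUC = 188 mg/L·h

Trapezoidal AUC_0→17:
  [0→3]: (0.00+22.80)/2 × 3 = 34.2
  [3→7]: (22.80+14.39)/2 × 4 = 74.38
  [7→10]: (14.39+9.56)/2 × 3 = 35.925
  [10→12]: (9.56+7.26)/2 × 2 = 16.82
  [12→16]: (7.26+4.18)/2 × 4 = 22.88
  [16→17]: (4.18+3.65)/2 × 1 = 3.915
  Sum = 188.12 mg/L·h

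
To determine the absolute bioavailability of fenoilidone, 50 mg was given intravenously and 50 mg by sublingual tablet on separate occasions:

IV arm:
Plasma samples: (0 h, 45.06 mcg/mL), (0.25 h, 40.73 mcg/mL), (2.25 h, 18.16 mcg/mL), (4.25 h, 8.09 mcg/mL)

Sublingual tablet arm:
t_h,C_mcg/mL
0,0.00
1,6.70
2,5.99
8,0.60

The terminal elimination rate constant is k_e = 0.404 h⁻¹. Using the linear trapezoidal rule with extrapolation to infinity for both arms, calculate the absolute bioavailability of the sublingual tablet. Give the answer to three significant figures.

Trapezoidal AUC_0→4.25 (IV):
  [0→0.25]: (45.06+40.73)/2 × 0.25 = 10.72375
  [0.25→2.25]: (40.73+18.16)/2 × 2 = 58.89
  [2.25→4.25]: (18.16+8.09)/2 × 2 = 26.25
  Sum = 95.86375 mcg/mL·h
IV tail: 8.09/0.404 = 20.025; AUC_iv,0→∞ = 95.86375 + 20.025 = 115.88875 mcg/mL·h
Trapezoidal AUC_0→8 (sublingual tablet):
  [0→1]: (0.00+6.70)/2 × 1 = 3.35
  [1→2]: (6.70+5.99)/2 × 1 = 6.345
  [2→8]: (5.99+0.60)/2 × 6 = 19.77
  Sum = 29.465 mcg/mL·h
sublingual tablet tail: 0.60/0.404 = 1.485; AUC_ev,0→∞ = 29.465 + 1.485 = 30.95 mcg/mL·h
F = (AUC_ev/D_ev)/(AUC_iv/D_iv) = (30.95/50)/(115.88875/50) = 0.619/2.317775 = 0.2671

F = 0.267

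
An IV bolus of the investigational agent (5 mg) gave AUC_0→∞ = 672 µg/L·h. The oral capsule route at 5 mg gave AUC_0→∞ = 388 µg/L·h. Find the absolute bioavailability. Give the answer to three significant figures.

F = (AUC_ev / D_ev) / (AUC_iv / D_iv)
  = (388/5) / (672/5)
  = 77.6 / 134.4 = 0.5774

F = 0.577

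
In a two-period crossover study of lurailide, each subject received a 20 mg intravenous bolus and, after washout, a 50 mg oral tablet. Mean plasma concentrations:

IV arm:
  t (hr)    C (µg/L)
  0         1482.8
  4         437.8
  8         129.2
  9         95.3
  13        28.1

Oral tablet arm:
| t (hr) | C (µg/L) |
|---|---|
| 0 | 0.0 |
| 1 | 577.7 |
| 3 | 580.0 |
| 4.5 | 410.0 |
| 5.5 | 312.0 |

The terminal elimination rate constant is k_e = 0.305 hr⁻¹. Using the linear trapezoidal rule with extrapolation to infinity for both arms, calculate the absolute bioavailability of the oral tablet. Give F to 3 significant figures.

Trapezoidal AUC_0→13 (IV):
  [0→4]: (1482.8+437.8)/2 × 4 = 3841.2
  [4→8]: (437.8+129.2)/2 × 4 = 1134.0
  [8→9]: (129.2+95.3)/2 × 1 = 112.25
  [9→13]: (95.3+28.1)/2 × 4 = 246.8
  Sum = 5334.25 µg/L·hr
IV tail: 28.1/0.305 = 92.131; AUC_iv,0→∞ = 5334.25 + 92.131 = 5426.381 µg/L·hr
Trapezoidal AUC_0→5.5 (oral tablet):
  [0→1]: (0.0+577.7)/2 × 1 = 288.85
  [1→3]: (577.7+580.0)/2 × 2 = 1157.7
  [3→4.5]: (580.0+410.0)/2 × 1.5 = 742.5
  [4.5→5.5]: (410.0+312.0)/2 × 1 = 361.0
  Sum = 2550.05 µg/L·hr
oral tablet tail: 312.0/0.305 = 1022.951; AUC_ev,0→∞ = 2550.05 + 1022.951 = 3573.001 µg/L·hr
F = (AUC_ev/D_ev)/(AUC_iv/D_iv) = (3573.001/50)/(5426.381/20) = 71.46002/271.31905 = 0.2634

F = 0.263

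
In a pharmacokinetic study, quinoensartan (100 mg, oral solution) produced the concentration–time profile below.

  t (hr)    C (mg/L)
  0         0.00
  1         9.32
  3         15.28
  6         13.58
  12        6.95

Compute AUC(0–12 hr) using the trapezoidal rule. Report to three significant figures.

AUC = 134 mg/L·hr

Trapezoidal AUC_0→12:
  [0→1]: (0.00+9.32)/2 × 1 = 4.66
  [1→3]: (9.32+15.28)/2 × 2 = 24.6
  [3→6]: (15.28+13.58)/2 × 3 = 43.29
  [6→12]: (13.58+6.95)/2 × 6 = 61.59
  Sum = 134.14 mg/L·hr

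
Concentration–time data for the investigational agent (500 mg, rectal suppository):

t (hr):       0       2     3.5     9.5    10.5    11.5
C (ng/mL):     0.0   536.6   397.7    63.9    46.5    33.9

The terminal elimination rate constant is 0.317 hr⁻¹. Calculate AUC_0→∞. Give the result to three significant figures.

Trapezoidal AUC_0→11.5:
  [0→2]: (0.0+536.6)/2 × 2 = 536.6
  [2→3.5]: (536.6+397.7)/2 × 1.5 = 700.725
  [3.5→9.5]: (397.7+63.9)/2 × 6 = 1384.8
  [9.5→10.5]: (63.9+46.5)/2 × 1 = 55.2
  [10.5→11.5]: (46.5+33.9)/2 × 1 = 40.2
  Sum = 2717.525 ng/mL·hr
Extrapolated tail: C_last / k_e = 33.9 / 0.317 = 106.940
AUC_0→∞ = 2717.525 + 106.940 = 2824.465 ng/mL·hr

AUC = 2820 ng/mL·hr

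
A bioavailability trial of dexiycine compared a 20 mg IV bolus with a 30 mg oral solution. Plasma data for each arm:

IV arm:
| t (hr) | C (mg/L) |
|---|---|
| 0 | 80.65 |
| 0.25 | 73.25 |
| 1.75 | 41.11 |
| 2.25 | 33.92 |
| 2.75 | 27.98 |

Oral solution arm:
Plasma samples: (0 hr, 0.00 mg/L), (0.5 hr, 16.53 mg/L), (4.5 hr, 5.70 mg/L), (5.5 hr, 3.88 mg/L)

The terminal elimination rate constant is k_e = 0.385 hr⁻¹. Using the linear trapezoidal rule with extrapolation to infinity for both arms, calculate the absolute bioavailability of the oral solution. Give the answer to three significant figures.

Trapezoidal AUC_0→2.75 (IV):
  [0→0.25]: (80.65+73.25)/2 × 0.25 = 19.2375
  [0.25→1.75]: (73.25+41.11)/2 × 1.5 = 85.77
  [1.75→2.25]: (41.11+33.92)/2 × 0.5 = 18.7575
  [2.25→2.75]: (33.92+27.98)/2 × 0.5 = 15.475
  Sum = 139.24 mg/L·hr
IV tail: 27.98/0.385 = 72.675; AUC_iv,0→∞ = 139.24 + 72.675 = 211.915 mg/L·hr
Trapezoidal AUC_0→5.5 (oral solution):
  [0→0.5]: (0.00+16.53)/2 × 0.5 = 4.1325
  [0.5→4.5]: (16.53+5.70)/2 × 4 = 44.46
  [4.5→5.5]: (5.70+3.88)/2 × 1 = 4.79
  Sum = 53.3825 mg/L·hr
oral solution tail: 3.88/0.385 = 10.078; AUC_ev,0→∞ = 53.3825 + 10.078 = 63.4605 mg/L·hr
F = (AUC_ev/D_ev)/(AUC_iv/D_iv) = (63.4605/30)/(211.915/20) = 2.11535/10.59575 = 0.1996

F = 0.200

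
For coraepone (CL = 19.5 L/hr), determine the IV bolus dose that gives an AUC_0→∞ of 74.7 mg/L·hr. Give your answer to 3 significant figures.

Dose_iv = CL × AUC_0→∞
     = 19.5 × 74.7 = 1456.65 mg

Dose = 1460 mg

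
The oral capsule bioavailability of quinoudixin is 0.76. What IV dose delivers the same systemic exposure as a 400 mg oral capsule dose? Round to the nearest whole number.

Systemic exposure from an extravascular dose = F × D_ev, so the equivalent IV dose is F × D_ev.
D_iv = F × D_ev = 0.76 × 400 = 304 mg

D_iv = 304 mg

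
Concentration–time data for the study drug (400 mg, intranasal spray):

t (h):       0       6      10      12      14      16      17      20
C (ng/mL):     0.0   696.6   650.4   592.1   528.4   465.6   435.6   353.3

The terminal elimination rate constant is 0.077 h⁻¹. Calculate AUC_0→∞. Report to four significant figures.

AUC = 14360 ng/mL·h

Trapezoidal AUC_0→20:
  [0→6]: (0.0+696.6)/2 × 6 = 2089.8
  [6→10]: (696.6+650.4)/2 × 4 = 2694.0
  [10→12]: (650.4+592.1)/2 × 2 = 1242.5
  [12→14]: (592.1+528.4)/2 × 2 = 1120.5
  [14→16]: (528.4+465.6)/2 × 2 = 994.0
  [16→17]: (465.6+435.6)/2 × 1 = 450.6
  [17→20]: (435.6+353.3)/2 × 3 = 1183.35
  Sum = 9774.75 ng/mL·h
Extrapolated tail: C_last / k_e = 353.3 / 0.077 = 4588.312
AUC_0→∞ = 9774.75 + 4588.312 = 14363.062 ng/mL·h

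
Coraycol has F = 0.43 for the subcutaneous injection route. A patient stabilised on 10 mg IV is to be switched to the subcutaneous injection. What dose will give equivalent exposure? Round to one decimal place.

For equal systemic exposure: F × D_ev = D_iv
D_ev = D_iv / F = 10 / 0.43 = 23.2558 mg

D_subcutaneous = 23.3 mg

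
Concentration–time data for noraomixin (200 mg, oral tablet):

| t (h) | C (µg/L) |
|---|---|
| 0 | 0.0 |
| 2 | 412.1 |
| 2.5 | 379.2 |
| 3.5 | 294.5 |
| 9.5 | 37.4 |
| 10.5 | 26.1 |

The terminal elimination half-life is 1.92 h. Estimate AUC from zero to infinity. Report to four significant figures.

AUC = 2047 µg/L·h

Trapezoidal AUC_0→10.5:
  [0→2]: (0.0+412.1)/2 × 2 = 412.1
  [2→2.5]: (412.1+379.2)/2 × 0.5 = 197.825
  [2.5→3.5]: (379.2+294.5)/2 × 1 = 336.85
  [3.5→9.5]: (294.5+37.4)/2 × 6 = 995.7
  [9.5→10.5]: (37.4+26.1)/2 × 1 = 31.75
  Sum = 1974.225 µg/L·h
k_e = ln2 / t½ = 0.693147 / 1.92 = 0.3610 h^-1
Extrapolated tail: C_last / k_e = 26.1 / 0.361 = 72.299
AUC_0→∞ = 1974.225 + 72.299 = 2046.524 µg/L·h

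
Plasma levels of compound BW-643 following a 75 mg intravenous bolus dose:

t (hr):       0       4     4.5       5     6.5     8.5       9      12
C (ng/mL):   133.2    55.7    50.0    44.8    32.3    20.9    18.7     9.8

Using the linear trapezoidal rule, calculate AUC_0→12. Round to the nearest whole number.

AUC = 592 ng/mL·hr

Trapezoidal AUC_0→12:
  [0→4]: (133.2+55.7)/2 × 4 = 377.8
  [4→4.5]: (55.7+50.0)/2 × 0.5 = 26.425
  [4.5→5]: (50.0+44.8)/2 × 0.5 = 23.7
  [5→6.5]: (44.8+32.3)/2 × 1.5 = 57.825
  [6.5→8.5]: (32.3+20.9)/2 × 2 = 53.2
  [8.5→9]: (20.9+18.7)/2 × 0.5 = 9.9
  [9→12]: (18.7+9.8)/2 × 3 = 42.75
  Sum = 591.6 ng/mL·hr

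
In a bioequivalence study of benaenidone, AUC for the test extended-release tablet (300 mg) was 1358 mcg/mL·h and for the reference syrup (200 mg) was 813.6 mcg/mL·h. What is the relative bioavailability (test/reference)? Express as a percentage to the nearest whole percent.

F_rel = (AUC_test/D_test) / (AUC_ref/D_ref)
      = (1358/300) / (813.6/200)
      = 4.52667 / 4.068 = 1.1128 = 111.28%

F_rel = 111%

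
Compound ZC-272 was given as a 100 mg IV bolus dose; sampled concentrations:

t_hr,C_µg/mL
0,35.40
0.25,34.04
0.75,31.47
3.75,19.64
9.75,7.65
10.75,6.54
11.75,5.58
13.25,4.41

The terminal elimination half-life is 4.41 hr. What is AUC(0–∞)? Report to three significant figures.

Trapezoidal AUC_0→13.25:
  [0→0.25]: (35.40+34.04)/2 × 0.25 = 8.68
  [0.25→0.75]: (34.04+31.47)/2 × 0.5 = 16.3775
  [0.75→3.75]: (31.47+19.64)/2 × 3 = 76.665
  [3.75→9.75]: (19.64+7.65)/2 × 6 = 81.87
  [9.75→10.75]: (7.65+6.54)/2 × 1 = 7.095
  [10.75→11.75]: (6.54+5.58)/2 × 1 = 6.06
  [11.75→13.25]: (5.58+4.41)/2 × 1.5 = 7.4925
  Sum = 204.24 µg/mL·hr
k_e = ln2 / t½ = 0.693147 / 4.41 = 0.1572 hr^-1
Extrapolated tail: C_last / k_e = 4.41 / 0.1572 = 28.053
AUC_0→∞ = 204.24 + 28.053 = 232.293 µg/mL·hr

AUC = 232 µg/mL·hr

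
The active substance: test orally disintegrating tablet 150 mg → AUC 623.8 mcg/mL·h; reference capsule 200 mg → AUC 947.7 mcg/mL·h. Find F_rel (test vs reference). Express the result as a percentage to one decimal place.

F_rel = 87.8%

F_rel = (AUC_test/D_test) / (AUC_ref/D_ref)
      = (623.8/150) / (947.7/200)
      = 4.15867 / 4.7385 = 0.8776 = 87.76%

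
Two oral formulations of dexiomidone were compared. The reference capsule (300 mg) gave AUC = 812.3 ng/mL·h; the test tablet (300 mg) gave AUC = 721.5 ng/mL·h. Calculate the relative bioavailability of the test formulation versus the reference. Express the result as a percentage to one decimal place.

F_rel = (AUC_test/D_test) / (AUC_ref/D_ref)
      = (721.5/300) / (812.3/300)
      = 2.405 / 2.70767 = 0.8882 = 88.82%

F_rel = 88.8%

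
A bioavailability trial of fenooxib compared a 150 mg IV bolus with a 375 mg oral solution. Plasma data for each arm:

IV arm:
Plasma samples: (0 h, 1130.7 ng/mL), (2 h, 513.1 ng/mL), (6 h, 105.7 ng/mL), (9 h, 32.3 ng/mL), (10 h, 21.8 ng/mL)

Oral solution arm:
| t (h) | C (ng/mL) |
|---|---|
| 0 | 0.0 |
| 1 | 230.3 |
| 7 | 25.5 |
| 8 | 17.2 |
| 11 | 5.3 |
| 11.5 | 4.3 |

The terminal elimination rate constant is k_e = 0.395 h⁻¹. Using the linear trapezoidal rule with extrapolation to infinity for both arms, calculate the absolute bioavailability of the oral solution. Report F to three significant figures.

F = 0.120

Trapezoidal AUC_0→10 (IV):
  [0→2]: (1130.7+513.1)/2 × 2 = 1643.8
  [2→6]: (513.1+105.7)/2 × 4 = 1237.6
  [6→9]: (105.7+32.3)/2 × 3 = 207.0
  [9→10]: (32.3+21.8)/2 × 1 = 27.05
  Sum = 3115.45 ng/mL·h
IV tail: 21.8/0.395 = 55.190; AUC_iv,0→∞ = 3115.45 + 55.190 = 3170.64 ng/mL·h
Trapezoidal AUC_0→11.5 (oral solution):
  [0→1]: (0.0+230.3)/2 × 1 = 115.15
  [1→7]: (230.3+25.5)/2 × 6 = 767.4
  [7→8]: (25.5+17.2)/2 × 1 = 21.35
  [8→11]: (17.2+5.3)/2 × 3 = 33.75
  [11→11.5]: (5.3+4.3)/2 × 0.5 = 2.4
  Sum = 940.05 ng/mL·h
oral solution tail: 4.3/0.395 = 10.886; AUC_ev,0→∞ = 940.05 + 10.886 = 950.936 ng/mL·h
F = (AUC_ev/D_ev)/(AUC_iv/D_iv) = (950.936/375)/(3170.64/150) = 2.53583/21.1376 = 0.1200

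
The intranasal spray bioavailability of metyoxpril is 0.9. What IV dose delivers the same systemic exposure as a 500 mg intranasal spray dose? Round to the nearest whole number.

D_iv = 450 mg

Systemic exposure from an extravascular dose = F × D_ev, so the equivalent IV dose is F × D_ev.
D_iv = F × D_ev = 0.9 × 500 = 450 mg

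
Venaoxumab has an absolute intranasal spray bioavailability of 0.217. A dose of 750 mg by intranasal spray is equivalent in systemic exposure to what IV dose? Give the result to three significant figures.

D_iv = 163 mg

Systemic exposure from an extravascular dose = F × D_ev, so the equivalent IV dose is F × D_ev.
D_iv = F × D_ev = 0.217 × 750 = 162.75 mg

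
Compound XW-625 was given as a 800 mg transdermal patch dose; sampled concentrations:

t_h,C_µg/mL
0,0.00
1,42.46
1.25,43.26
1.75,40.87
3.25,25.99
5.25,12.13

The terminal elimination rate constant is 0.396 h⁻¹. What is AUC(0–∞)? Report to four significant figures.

AUC = 171.9 µg/mL·h

Trapezoidal AUC_0→5.25:
  [0→1]: (0.00+42.46)/2 × 1 = 21.23
  [1→1.25]: (42.46+43.26)/2 × 0.25 = 10.715
  [1.25→1.75]: (43.26+40.87)/2 × 0.5 = 21.0325
  [1.75→3.25]: (40.87+25.99)/2 × 1.5 = 50.145
  [3.25→5.25]: (25.99+12.13)/2 × 2 = 38.12
  Sum = 141.2425 µg/mL·h
Extrapolated tail: C_last / k_e = 12.13 / 0.396 = 30.631
AUC_0→∞ = 141.2425 + 30.631 = 171.8735 µg/mL·h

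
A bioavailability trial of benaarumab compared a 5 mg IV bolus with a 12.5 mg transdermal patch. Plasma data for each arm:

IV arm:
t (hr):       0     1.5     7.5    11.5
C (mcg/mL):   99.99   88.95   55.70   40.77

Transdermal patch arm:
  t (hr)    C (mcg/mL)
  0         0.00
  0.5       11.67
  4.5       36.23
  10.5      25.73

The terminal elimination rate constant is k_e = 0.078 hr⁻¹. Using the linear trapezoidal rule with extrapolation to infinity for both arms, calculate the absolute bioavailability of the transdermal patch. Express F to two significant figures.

F = 0.19

Trapezoidal AUC_0→11.5 (IV):
  [0→1.5]: (99.99+88.95)/2 × 1.5 = 141.705
  [1.5→7.5]: (88.95+55.70)/2 × 6 = 433.95
  [7.5→11.5]: (55.70+40.77)/2 × 4 = 192.94
  Sum = 768.595 mcg/mL·hr
IV tail: 40.77/0.078 = 522.692; AUC_iv,0→∞ = 768.595 + 522.692 = 1291.287 mcg/mL·hr
Trapezoidal AUC_0→10.5 (transdermal patch):
  [0→0.5]: (0.00+11.67)/2 × 0.5 = 2.9175
  [0.5→4.5]: (11.67+36.23)/2 × 4 = 95.8
  [4.5→10.5]: (36.23+25.73)/2 × 6 = 185.88
  Sum = 284.5975 mcg/mL·hr
transdermal patch tail: 25.73/0.078 = 329.872; AUC_ev,0→∞ = 284.5975 + 329.872 = 614.4695 mcg/mL·hr
F = (AUC_ev/D_ev)/(AUC_iv/D_iv) = (614.4695/12.5)/(1291.287/5) = 49.15756/258.2574 = 0.1903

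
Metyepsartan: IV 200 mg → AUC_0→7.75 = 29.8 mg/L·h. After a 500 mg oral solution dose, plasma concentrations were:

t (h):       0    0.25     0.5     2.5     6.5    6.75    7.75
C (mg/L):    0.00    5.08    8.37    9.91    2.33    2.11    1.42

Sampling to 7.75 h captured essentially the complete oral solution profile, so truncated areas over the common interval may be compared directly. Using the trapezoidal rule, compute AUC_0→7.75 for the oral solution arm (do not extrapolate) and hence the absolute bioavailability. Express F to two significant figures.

Trapezoidal AUC_0→7.75 (oral solution):
  [0→0.25]: (0.00+5.08)/2 × 0.25 = 0.635
  [0.25→0.5]: (5.08+8.37)/2 × 0.25 = 1.68125
  [0.5→2.5]: (8.37+9.91)/2 × 2 = 18.28
  [2.5→6.5]: (9.91+2.33)/2 × 4 = 24.48
  [6.5→6.75]: (2.33+2.11)/2 × 0.25 = 0.555
  [6.75→7.75]: (2.11+1.42)/2 × 1 = 1.765
  Sum = 47.39625 mg/L·h
F = (AUC_ev/D_ev)/(AUC_iv/D_iv) = (47.39625/500)/(29.8/200) = 0.0947925/0.149 = 0.6362

F = 0.64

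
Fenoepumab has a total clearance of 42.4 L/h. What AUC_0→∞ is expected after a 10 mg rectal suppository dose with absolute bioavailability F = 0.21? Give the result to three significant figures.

AUC_0→∞ = F × Dose / CL
        = 0.21 × 10 / 42.4 = 0.0495283 mg/L·h

AUC = 0.0495 mg/L·h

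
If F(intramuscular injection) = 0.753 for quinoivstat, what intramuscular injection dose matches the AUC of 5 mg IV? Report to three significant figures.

For equal systemic exposure: F × D_ev = D_iv
D_ev = D_iv / F = 5 / 0.753 = 6.64011 mg

D_intramuscular = 6.64 mg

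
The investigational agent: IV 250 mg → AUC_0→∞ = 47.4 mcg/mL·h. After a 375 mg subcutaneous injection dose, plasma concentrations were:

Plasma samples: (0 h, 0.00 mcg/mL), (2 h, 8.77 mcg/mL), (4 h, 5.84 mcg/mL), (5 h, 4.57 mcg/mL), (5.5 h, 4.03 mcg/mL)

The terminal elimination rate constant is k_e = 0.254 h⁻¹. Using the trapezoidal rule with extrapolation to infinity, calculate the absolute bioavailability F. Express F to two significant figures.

Trapezoidal AUC_0→5.5 (subcutaneous injection):
  [0→2]: (0.00+8.77)/2 × 2 = 8.77
  [2→4]: (8.77+5.84)/2 × 2 = 14.61
  [4→5]: (5.84+4.57)/2 × 1 = 5.205
  [5→5.5]: (4.57+4.03)/2 × 0.5 = 2.15
  Sum = 30.735 mcg/mL·h
Tail: C_last/k_e = 4.03/0.254 = 15.866
AUC_0→∞ (subcutaneous injection) = 30.735 + 15.866 = 46.601 mcg/mL·h
F = (AUC_ev/D_ev)/(AUC_iv/D_iv) = (46.601/375)/(47.4/250) = 0.124269/0.1896 = 0.6554

F = 0.66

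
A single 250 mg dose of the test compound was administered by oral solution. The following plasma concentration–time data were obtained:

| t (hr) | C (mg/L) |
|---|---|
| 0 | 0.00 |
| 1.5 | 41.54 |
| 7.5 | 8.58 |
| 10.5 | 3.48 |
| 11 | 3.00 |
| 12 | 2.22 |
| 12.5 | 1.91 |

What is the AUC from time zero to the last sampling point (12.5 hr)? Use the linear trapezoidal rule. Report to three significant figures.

Trapezoidal AUC_0→12.5:
  [0→1.5]: (0.00+41.54)/2 × 1.5 = 31.155
  [1.5→7.5]: (41.54+8.58)/2 × 6 = 150.36
  [7.5→10.5]: (8.58+3.48)/2 × 3 = 18.09
  [10.5→11]: (3.48+3.00)/2 × 0.5 = 1.62
  [11→12]: (3.00+2.22)/2 × 1 = 2.61
  [12→12.5]: (2.22+1.91)/2 × 0.5 = 1.0325
  Sum = 204.8675 mg/L·hr

AUC = 205 mg/L·hr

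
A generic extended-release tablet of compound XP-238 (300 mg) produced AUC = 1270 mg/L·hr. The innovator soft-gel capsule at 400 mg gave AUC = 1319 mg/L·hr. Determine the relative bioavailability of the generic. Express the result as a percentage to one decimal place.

F_rel = (AUC_test/D_test) / (AUC_ref/D_ref)
      = (1270/300) / (1319/400)
      = 4.23333 / 3.2975 = 1.2838 = 128.38%

F_rel = 128.4%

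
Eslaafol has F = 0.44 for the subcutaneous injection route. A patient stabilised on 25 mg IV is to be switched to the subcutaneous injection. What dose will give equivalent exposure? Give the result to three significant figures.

For equal systemic exposure: F × D_ev = D_iv
D_ev = D_iv / F = 25 / 0.44 = 56.8182 mg

D_subcutaneous = 56.8 mg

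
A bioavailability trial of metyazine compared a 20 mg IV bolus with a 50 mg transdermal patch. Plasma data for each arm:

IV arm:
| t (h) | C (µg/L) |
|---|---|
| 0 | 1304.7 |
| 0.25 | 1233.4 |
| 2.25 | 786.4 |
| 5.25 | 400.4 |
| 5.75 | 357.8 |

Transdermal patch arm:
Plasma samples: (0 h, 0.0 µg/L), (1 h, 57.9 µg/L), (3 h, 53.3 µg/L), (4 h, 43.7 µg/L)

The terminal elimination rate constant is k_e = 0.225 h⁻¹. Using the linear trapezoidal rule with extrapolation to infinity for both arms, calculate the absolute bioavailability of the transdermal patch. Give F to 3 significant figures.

F = 0.0260

Trapezoidal AUC_0→5.75 (IV):
  [0→0.25]: (1304.7+1233.4)/2 × 0.25 = 317.2625
  [0.25→2.25]: (1233.4+786.4)/2 × 2 = 2019.8
  [2.25→5.25]: (786.4+400.4)/2 × 3 = 1780.2
  [5.25→5.75]: (400.4+357.8)/2 × 0.5 = 189.55
  Sum = 4306.8125 µg/L·h
IV tail: 357.8/0.225 = 1590.222; AUC_iv,0→∞ = 4306.8125 + 1590.222 = 5897.0345 µg/L·h
Trapezoidal AUC_0→4 (transdermal patch):
  [0→1]: (0.0+57.9)/2 × 1 = 28.95
  [1→3]: (57.9+53.3)/2 × 2 = 111.2
  [3→4]: (53.3+43.7)/2 × 1 = 48.5
  Sum = 188.65 µg/L·h
transdermal patch tail: 43.7/0.225 = 194.222; AUC_ev,0→∞ = 188.65 + 194.222 = 382.872 µg/L·h
F = (AUC_ev/D_ev)/(AUC_iv/D_iv) = (382.872/50)/(5897.0345/20) = 7.65744/294.852 = 0.0260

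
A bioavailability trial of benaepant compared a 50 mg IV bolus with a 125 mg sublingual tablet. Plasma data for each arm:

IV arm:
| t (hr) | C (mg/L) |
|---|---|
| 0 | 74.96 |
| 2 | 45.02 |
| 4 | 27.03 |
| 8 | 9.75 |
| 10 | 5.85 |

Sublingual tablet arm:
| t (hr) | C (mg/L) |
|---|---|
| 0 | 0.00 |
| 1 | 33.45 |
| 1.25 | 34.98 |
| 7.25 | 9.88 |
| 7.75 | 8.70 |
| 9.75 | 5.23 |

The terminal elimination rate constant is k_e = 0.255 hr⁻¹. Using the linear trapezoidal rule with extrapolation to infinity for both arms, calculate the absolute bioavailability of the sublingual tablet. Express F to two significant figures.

F = 0.26

Trapezoidal AUC_0→10 (IV):
  [0→2]: (74.96+45.02)/2 × 2 = 119.98
  [2→4]: (45.02+27.03)/2 × 2 = 72.05
  [4→8]: (27.03+9.75)/2 × 4 = 73.56
  [8→10]: (9.75+5.85)/2 × 2 = 15.6
  Sum = 281.19 mg/L·hr
IV tail: 5.85/0.255 = 22.941; AUC_iv,0→∞ = 281.19 + 22.941 = 304.131 mg/L·hr
Trapezoidal AUC_0→9.75 (sublingual tablet):
  [0→1]: (0.00+33.45)/2 × 1 = 16.725
  [1→1.25]: (33.45+34.98)/2 × 0.25 = 8.55375
  [1.25→7.25]: (34.98+9.88)/2 × 6 = 134.58
  [7.25→7.75]: (9.88+8.70)/2 × 0.5 = 4.645
  [7.75→9.75]: (8.70+5.23)/2 × 2 = 13.93
  Sum = 178.43375 mg/L·hr
sublingual tablet tail: 5.23/0.255 = 20.510; AUC_ev,0→∞ = 178.43375 + 20.510 = 198.94375 mg/L·hr
F = (AUC_ev/D_ev)/(AUC_iv/D_iv) = (198.94375/125)/(304.131/50) = 1.59155/6.08262 = 0.2617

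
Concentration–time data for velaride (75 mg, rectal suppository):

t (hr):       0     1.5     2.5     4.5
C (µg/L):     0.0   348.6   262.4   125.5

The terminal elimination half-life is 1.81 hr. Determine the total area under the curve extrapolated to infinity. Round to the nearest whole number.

Trapezoidal AUC_0→4.5:
  [0→1.5]: (0.0+348.6)/2 × 1.5 = 261.45
  [1.5→2.5]: (348.6+262.4)/2 × 1 = 305.5
  [2.5→4.5]: (262.4+125.5)/2 × 2 = 387.9
  Sum = 954.85 µg/L·hr
k_e = ln2 / t½ = 0.693147 / 1.81 = 0.3830 hr^-1
Extrapolated tail: C_last / k_e = 125.5 / 0.383 = 327.676
AUC_0→∞ = 954.85 + 327.676 = 1282.526 µg/L·hr

AUC = 1283 µg/L·hr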